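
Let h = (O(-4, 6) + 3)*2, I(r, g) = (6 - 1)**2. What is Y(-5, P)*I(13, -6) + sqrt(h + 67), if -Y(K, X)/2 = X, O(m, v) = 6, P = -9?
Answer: 450 + sqrt(85) ≈ 459.22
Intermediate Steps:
Y(K, X) = -2*X
I(r, g) = 25 (I(r, g) = 5**2 = 25)
h = 18 (h = (6 + 3)*2 = 9*2 = 18)
Y(-5, P)*I(13, -6) + sqrt(h + 67) = -2*(-9)*25 + sqrt(18 + 67) = 18*25 + sqrt(85) = 450 + sqrt(85)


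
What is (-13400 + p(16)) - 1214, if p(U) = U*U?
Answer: -14358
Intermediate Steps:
p(U) = U²
(-13400 + p(16)) - 1214 = (-13400 + 16²) - 1214 = (-13400 + 256) - 1214 = -13144 - 1214 = -14358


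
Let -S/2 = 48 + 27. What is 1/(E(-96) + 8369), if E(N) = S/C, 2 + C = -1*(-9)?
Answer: 7/58433 ≈ 0.00011980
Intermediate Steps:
S = -150 (S = -2*(48 + 27) = -2*75 = -150)
C = 7 (C = -2 - 1*(-9) = -2 + 9 = 7)
E(N) = -150/7
1/(E(-96) + 8369) = 1/(-150/7 + 8369) = 1/(58433/7) = 7/58433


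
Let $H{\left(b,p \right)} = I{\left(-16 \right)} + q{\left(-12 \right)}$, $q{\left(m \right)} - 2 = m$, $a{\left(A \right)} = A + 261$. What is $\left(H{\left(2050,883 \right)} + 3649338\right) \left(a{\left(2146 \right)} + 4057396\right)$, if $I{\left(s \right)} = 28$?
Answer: $14815666436868$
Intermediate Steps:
$a{\left(A \right)} = 261 + A$
$q{\left(m \right)} = 2 + m$
$H{\left(b,p \right)} = 18$ ($H{\left(b,p \right)} = 28 + \left(2 - 12\right) = 28 - 10 = 18$)
$\left(H{\left(2050,883 \right)} + 3649338\right) \left(a{\left(2146 \right)} + 4057396\right) = \left(18 + 3649338\right) \left(\left(261 + 2146\right) + 4057396\right) = 3649356 \left(2407 + 4057396\right) = 3649356 \cdot 4059803 = 14815666436868$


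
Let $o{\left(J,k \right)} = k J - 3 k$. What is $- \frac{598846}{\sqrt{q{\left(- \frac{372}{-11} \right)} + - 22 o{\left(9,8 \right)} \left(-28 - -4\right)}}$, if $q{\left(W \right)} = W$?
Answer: $- \frac{299423 \sqrt{767679}}{69789} \approx -3759.1$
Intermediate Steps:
$o{\left(J,k \right)} = - 3 k + J k$ ($o{\left(J,k \right)} = J k - 3 k = - 3 k + J k$)
$- \frac{598846}{\sqrt{q{\left(- \frac{372}{-11} \right)} + - 22 o{\left(9,8 \right)} \left(-28 - -4\right)}} = - \frac{598846}{\sqrt{- \frac{372}{-11} + - 22 \cdot 8 \left(-3 + 9\right) \left(-28 - -4\right)}} = - \frac{598846}{\sqrt{\left(-372\right) \left(- \frac{1}{11}\right) + - 22 \cdot 8 \cdot 6 \left(-28 + 4\right)}} = - \frac{598846}{\sqrt{\frac{372}{11} + \left(-22\right) 48 \left(-24\right)}} = - \frac{598846}{\sqrt{\frac{372}{11} - -25344}} = - \frac{598846}{\sqrt{\frac{372}{11} + 25344}} = - \frac{598846}{\sqrt{\frac{279156}{11}}} = - \frac{598846}{\frac{2}{11} \sqrt{767679}} = - 598846 \frac{\sqrt{767679}}{139578} = - \frac{299423 \sqrt{767679}}{69789}$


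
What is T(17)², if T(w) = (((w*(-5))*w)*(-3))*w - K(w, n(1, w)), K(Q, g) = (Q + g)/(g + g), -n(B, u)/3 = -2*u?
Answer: 782044854889/144 ≈ 5.4309e+9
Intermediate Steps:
n(B, u) = 6*u (n(B, u) = -(-6)*u = 6*u)
K(Q, g) = (Q + g)/(2*g) (K(Q, g) = (Q + g)/((2*g)) = (Q + g)*(1/(2*g)) = (Q + g)/(2*g))
T(w) = -7/12 + 15*w³ (T(w) = (((w*(-5))*w)*(-3))*w - (w + 6*w)/(2*(6*w)) = (((-5*w)*w)*(-3))*w - 1/(6*w)*7*w/2 = (-5*w²*(-3))*w - 1*7/12 = (15*w²)*w - 7/12 = 15*w³ - 7/12 = -7/12 + 15*w³)
T(17)² = (-7/12 + 15*17³)² = (-7/12 + 15*4913)² = (-7/12 + 73695)² = (884333/12)² = 782044854889/144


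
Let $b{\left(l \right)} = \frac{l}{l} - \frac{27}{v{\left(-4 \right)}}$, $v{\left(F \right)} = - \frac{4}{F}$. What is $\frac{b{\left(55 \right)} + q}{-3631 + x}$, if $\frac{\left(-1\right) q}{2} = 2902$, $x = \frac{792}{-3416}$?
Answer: $\frac{1244705}{775268} \approx 1.6055$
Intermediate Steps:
$x = - \frac{99}{427}$ ($x = 792 \left(- \frac{1}{3416}\right) = - \frac{99}{427} \approx -0.23185$)
$b{\left(l \right)} = -26$ ($b{\left(l \right)} = \frac{l}{l} - \frac{27}{\left(-4\right) \frac{1}{-4}} = 1 - \frac{27}{\left(-4\right) \left(- \frac{1}{4}\right)} = 1 - \frac{27}{1} = 1 - 27 = -26$)
$q = -5804$ ($q = \left(-2\right) 2902 = -5804$)
$\frac{b{\left(55 \right)} + q}{-3631 + x} = \frac{-26 - 5804}{-3631 - \frac{99}{427}} = - \frac{5830}{- \frac{1550536}{427}} = \left(-5830\right) \left(- \frac{427}{1550536}\right) = \frac{1244705}{775268}$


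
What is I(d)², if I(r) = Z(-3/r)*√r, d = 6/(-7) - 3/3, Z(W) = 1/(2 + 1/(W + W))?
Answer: -3276/9409 ≈ -0.34818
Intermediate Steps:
Z(W) = 1/(2 + 1/(2*W))
d = -13/7 (d = 6*(-⅐) - 3*⅓ = -6/7 - 1 = -13/7 ≈ -1.8571)
I(r) = -6/(√r*(1 - 12/r)) (I(r) = (2*(-3/r)/(1 + 4*(-3/r)))*√r = (2*(-3/r)/(1 - 12/r))*√r = (-6/(r*(1 - 12/r)))*√r = -6/(√r*(1 - 12/r)))
I(d)² = (-6*√(-13/7)/(-12 - 13/7))² = (-6*I*√91/7/(-97/7))² = (-6*I*√91/7*(-7/97))² = (6*I*√91/97)² = -3276/9409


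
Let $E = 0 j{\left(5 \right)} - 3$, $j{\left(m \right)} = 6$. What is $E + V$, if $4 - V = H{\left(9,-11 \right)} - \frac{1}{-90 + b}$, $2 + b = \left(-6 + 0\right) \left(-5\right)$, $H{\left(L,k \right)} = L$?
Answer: $- \frac{497}{62} \approx -8.0161$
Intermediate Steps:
$b = 28$ ($b = -2 + \left(-6 + 0\right) \left(-5\right) = -2 - -30 = -2 + 30 = 28$)
$E = -3$ ($E = 0 \cdot 6 - 3 = 0 - 3 = -3$)
$V = - \frac{311}{62}$ ($V = 4 - \left(9 - \frac{1}{-90 + 28}\right) = 4 - \left(9 - \frac{1}{-62}\right) = 4 - \left(9 - - \frac{1}{62}\right) = 4 - \left(9 + \frac{1}{62}\right) = 4 - \frac{559}{62} = - \frac{311}{62} \approx -5.0161$)
$E + V = -3 - \frac{311}{62} = - \frac{497}{62}$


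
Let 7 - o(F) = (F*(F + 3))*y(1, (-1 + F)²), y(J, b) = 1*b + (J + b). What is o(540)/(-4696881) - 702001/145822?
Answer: 24840896868714485/684908581182 ≈ 36269.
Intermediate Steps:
y(J, b) = J + 2*b (y(J, b) = b + (J + b) = J + 2*b)
o(F) = 7 - F*(1 + 2*(-1 + F)²)*(3 + F) (o(F) = 7 - F*(F + 3)*(1 + 2*(-1 + F)²) = 7 - F*(3 + F)*(1 + 2*(-1 + F)²) = 7 - F*(1 + 2*(-1 + F)²)*(3 + F))
o(540)/(-4696881) - 702001/145822 = (7 - 9*540 - 2*540³ - 2*540⁴ + 9*540²)/(-4696881) - 702001/145822 = (7 - 4860 - 2*157464000 - 2*85030560000 + 9*291600)*(-1/4696881) - 702001*1/145822 = (7 - 4860 - 314928000 - 170061120000 + 2624400)*(-1/4696881) - 702001/145822 = -170373428453*(-1/4696881) - 702001/145822 = 170373428453/4696881 - 702001/145822 = 24840896868714485/684908581182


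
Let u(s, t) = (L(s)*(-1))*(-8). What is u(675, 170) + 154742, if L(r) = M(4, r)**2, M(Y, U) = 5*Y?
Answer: 157942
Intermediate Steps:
L(r) = 400 (L(r) = (5*4)**2 = 20**2 = 400)
u(s, t) = 3200 (u(s, t) = (400*(-1))*(-8) = -400*(-8) = 3200)
u(675, 170) + 154742 = 3200 + 154742 = 157942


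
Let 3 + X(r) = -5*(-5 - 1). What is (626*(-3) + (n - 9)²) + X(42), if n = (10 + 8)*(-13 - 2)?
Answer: 75990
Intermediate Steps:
X(r) = 27 (X(r) = -3 - 5*(-5 - 1) = -3 - 5*(-6) = -3 + 30 = 27)
n = -270 (n = 18*(-15) = -270)
(626*(-3) + (n - 9)²) + X(42) = (626*(-3) + (-270 - 9)²) + 27 = (-1878 + (-279)²) + 27 = (-1878 + 77841) + 27 = 75963 + 27 = 75990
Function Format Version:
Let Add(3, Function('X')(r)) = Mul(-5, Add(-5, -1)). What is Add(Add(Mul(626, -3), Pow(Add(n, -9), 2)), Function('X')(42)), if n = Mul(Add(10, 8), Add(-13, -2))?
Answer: 75990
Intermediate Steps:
Function('X')(r) = 27 (Function('X')(r) = Add(-3, Mul(-5, Add(-5, -1))) = Add(-3, Mul(-5, -6)) = Add(-3, 30) = 27)
n = -270 (n = Mul(18, -15) = -270)
Add(Add(Mul(626, -3), Pow(Add(n, -9), 2)), Function('X')(42)) = Add(Add(Mul(626, -3), Pow(Add(-270, -9), 2)), 27) = Add(Add(-1878, Pow(-279, 2)), 27) = Add(Add(-1878, 77841), 27) = Add(75963, 27) = 75990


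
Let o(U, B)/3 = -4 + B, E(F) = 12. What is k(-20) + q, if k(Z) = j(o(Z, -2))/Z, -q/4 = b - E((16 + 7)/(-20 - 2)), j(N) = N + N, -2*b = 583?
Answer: 6079/5 ≈ 1215.8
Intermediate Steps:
b = -583/2 (b = -½*583 = -583/2 ≈ -291.50)
o(U, B) = -12 + 3*B (o(U, B) = 3*(-4 + B) = -12 + 3*B)
j(N) = 2*N
q = 1214 (q = -4*(-583/2 - 1*12) = -4*(-583/2 - 12) = -4*(-607/2) = 1214)
k(Z) = -36/Z (k(Z) = (2*(-12 + 3*(-2)))/Z = (2*(-12 - 6))/Z = (2*(-18))/Z = -36/Z)
k(-20) + q = -36/(-20) + 1214 = -36*(-1/20) + 1214 = 9/5 + 1214 = 6079/5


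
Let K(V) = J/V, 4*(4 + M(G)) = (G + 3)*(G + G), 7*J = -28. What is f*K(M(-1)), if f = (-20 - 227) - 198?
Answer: -356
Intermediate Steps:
J = -4 (J = (⅐)*(-28) = -4)
M(G) = -4 + G*(3 + G)/2 (M(G) = -4 + ((G + 3)*(G + G))/4 = -4 + ((3 + G)*(2*G))/4 = -4 + (2*G*(3 + G))/4 = -4 + G*(3 + G)/2)
K(V) = -4/V
f = -445 (f = -247 - 198 = -445)
f*K(M(-1)) = -(-1780)/(-4 + (½)*(-1)² + (3/2)*(-1)) = -(-1780)/(-4 + (½)*1 - 3/2) = -(-1780)/(-4 + ½ - 3/2) = -(-1780)/(-5) = -(-1780)*(-1)/5 = -445*⅘ = -356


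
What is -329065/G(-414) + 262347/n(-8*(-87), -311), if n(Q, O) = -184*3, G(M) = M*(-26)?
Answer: -10889663/21528 ≈ -505.84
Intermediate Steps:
G(M) = -26*M
n(Q, O) = -552
-329065/G(-414) + 262347/n(-8*(-87), -311) = -329065/((-26*(-414))) + 262347/(-552) = -329065/10764 + 262347*(-1/552) = -329065*1/10764 - 87449/184 = -329065/10764 - 87449/184 = -10889663/21528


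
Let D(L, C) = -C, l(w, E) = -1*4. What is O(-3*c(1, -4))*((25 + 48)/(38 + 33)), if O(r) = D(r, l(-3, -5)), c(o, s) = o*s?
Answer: 292/71 ≈ 4.1127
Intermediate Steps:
l(w, E) = -4
O(r) = 4 (O(r) = -1*(-4) = 4)
O(-3*c(1, -4))*((25 + 48)/(38 + 33)) = 4*((25 + 48)/(38 + 33)) = 4*(73/71) = 292/71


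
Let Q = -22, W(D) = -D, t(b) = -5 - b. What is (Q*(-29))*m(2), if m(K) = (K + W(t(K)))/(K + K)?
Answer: 2871/2 ≈ 1435.5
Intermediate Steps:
m(K) = (5 + 2*K)/(2*K) (m(K) = (K - (-5 - K))/(K + K) = (K + (5 + K))/((2*K)) = (5 + 2*K)*(1/(2*K)) = (5 + 2*K)/(2*K))
(Q*(-29))*m(2) = (-22*(-29))*((5/2 + 2)/2) = 638*((½)*(9/2)) = 638*(9/4) = 2871/2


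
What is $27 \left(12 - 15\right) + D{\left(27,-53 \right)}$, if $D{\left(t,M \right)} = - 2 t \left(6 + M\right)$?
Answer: $2457$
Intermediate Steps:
$D{\left(t,M \right)} = - 2 t \left(6 + M\right)$
$27 \left(12 - 15\right) + D{\left(27,-53 \right)} = 27 \left(12 - 15\right) - 54 \left(6 - 53\right) = 27 \left(-3\right) - 54 \left(-47\right) = -81 + 2538 = 2457$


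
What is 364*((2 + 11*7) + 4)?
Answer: 30212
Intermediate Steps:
364*((2 + 11*7) + 4) = 364*((2 + 77) + 4) = 364*(79 + 4) = 364*83 = 30212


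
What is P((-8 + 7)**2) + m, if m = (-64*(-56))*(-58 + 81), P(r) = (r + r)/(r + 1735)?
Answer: 71550977/868 ≈ 82432.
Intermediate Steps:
P(r) = 2*r/(1735 + r) (P(r) = (2*r)/(1735 + r) = 2*r/(1735 + r))
m = 82432 (m = 3584*23 = 82432)
P((-8 + 7)**2) + m = 2*(-8 + 7)**2/(1735 + (-8 + 7)**2) + 82432 = 2*(-1)**2/(1735 + (-1)**2) + 82432 = 2*1/(1735 + 1) + 82432 = 2*1/1736 + 82432 = 2*1*(1/1736) + 82432 = 1/868 + 82432 = 71550977/868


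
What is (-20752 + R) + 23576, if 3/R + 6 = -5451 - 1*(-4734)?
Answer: 680583/241 ≈ 2824.0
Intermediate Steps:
R = -1/241 (R = 3/(-6 + (-5451 - 1*(-4734))) = 3/(-6 + (-5451 + 4734)) = 3/(-6 - 717) = 3/(-723) = 3*(-1/723) = -1/241 ≈ -0.0041494)
(-20752 + R) + 23576 = (-20752 - 1/241) + 23576 = -5001233/241 + 23576 = 680583/241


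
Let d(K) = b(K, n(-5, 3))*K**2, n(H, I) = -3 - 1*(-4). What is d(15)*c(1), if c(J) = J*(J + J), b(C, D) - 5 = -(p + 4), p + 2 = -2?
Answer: 2250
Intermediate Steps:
p = -4 (p = -2 - 2 = -4)
n(H, I) = 1 (n(H, I) = -3 + 4 = 1)
b(C, D) = 5 (b(C, D) = 5 - (-4 + 4) = 5 - 1*0 = 5 + 0 = 5)
c(J) = 2*J**2 (c(J) = J*(2*J) = 2*J**2)
d(K) = 5*K**2
d(15)*c(1) = (5*15**2)*(2*1**2) = (5*225)*(2*1) = 1125*2 = 2250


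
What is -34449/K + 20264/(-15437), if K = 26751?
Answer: -357957159/137651729 ≈ -2.6005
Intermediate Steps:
-34449/K + 20264/(-15437) = -34449/26751 + 20264/(-15437) = -34449*1/26751 + 20264*(-1/15437) = -11483/8917 - 20264/15437 = -357957159/137651729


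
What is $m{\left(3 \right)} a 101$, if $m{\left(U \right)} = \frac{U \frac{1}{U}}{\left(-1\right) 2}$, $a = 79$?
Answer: $- \frac{7979}{2} \approx -3989.5$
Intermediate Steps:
$m{\left(U \right)} = - \frac{1}{2}$ ($m{\left(U \right)} = 1 \frac{1}{-2} = 1 \left(- \frac{1}{2}\right) = - \frac{1}{2}$)
$m{\left(3 \right)} a 101 = \left(- \frac{1}{2}\right) 79 \cdot 101 = \left(- \frac{79}{2}\right) 101 = - \frac{7979}{2}$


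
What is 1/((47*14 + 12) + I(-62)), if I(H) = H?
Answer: 1/608 ≈ 0.0016447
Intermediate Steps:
1/((47*14 + 12) + I(-62)) = 1/((47*14 + 12) - 62) = 1/((658 + 12) - 62) = 1/(670 - 62) = 1/608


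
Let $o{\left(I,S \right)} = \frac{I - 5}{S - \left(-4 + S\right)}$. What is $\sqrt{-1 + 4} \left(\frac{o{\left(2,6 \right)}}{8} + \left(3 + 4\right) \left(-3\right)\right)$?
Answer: $- \frac{675 \sqrt{3}}{32} \approx -36.535$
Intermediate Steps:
$o{\left(I,S \right)} = - \frac{5}{4} + \frac{I}{4}$ ($o{\left(I,S \right)} = \frac{-5 + I}{4} = \left(-5 + I\right) \frac{1}{4} = - \frac{5}{4} + \frac{I}{4}$)
$\sqrt{-1 + 4} \left(\frac{o{\left(2,6 \right)}}{8} + \left(3 + 4\right) \left(-3\right)\right) = \sqrt{-1 + 4} \left(\frac{- \frac{5}{4} + \frac{1}{4} \cdot 2}{8} + \left(3 + 4\right) \left(-3\right)\right) = \sqrt{3} \left(\left(- \frac{5}{4} + \frac{1}{2}\right) \frac{1}{8} + 7 \left(-3\right)\right) = \sqrt{3} \left(\left(- \frac{3}{4}\right) \frac{1}{8} - 21\right) = \sqrt{3} \left(- \frac{3}{32} - 21\right) = \sqrt{3} \left(- \frac{675}{32}\right) = - \frac{675 \sqrt{3}}{32}$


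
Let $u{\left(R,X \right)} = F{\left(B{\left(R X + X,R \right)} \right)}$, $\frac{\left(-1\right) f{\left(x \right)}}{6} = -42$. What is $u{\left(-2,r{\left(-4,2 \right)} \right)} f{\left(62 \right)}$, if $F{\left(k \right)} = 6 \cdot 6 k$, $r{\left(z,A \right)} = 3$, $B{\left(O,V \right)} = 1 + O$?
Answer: $-18144$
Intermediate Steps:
$f{\left(x \right)} = 252$ ($f{\left(x \right)} = \left(-6\right) \left(-42\right) = 252$)
$F{\left(k \right)} = 36 k$
$u{\left(R,X \right)} = 36 + 36 X + 36 R X$ ($u{\left(R,X \right)} = 36 \left(1 + \left(R X + X\right)\right) = 36 \left(1 + \left(X + R X\right)\right) = 36 \left(1 + X + R X\right) = 36 + 36 X + 36 R X$)
$u{\left(-2,r{\left(-4,2 \right)} \right)} f{\left(62 \right)} = \left(36 + 36 \cdot 3 \left(1 - 2\right)\right) 252 = \left(36 + 36 \cdot 3 \left(-1\right)\right) 252 = \left(36 - 108\right) 252 = \left(-72\right) 252 = -18144$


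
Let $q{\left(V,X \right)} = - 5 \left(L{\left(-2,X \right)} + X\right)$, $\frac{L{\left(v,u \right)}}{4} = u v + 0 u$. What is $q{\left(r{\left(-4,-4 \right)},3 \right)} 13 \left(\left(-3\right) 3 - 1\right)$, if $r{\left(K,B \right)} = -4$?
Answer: $-13650$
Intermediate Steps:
$L{\left(v,u \right)} = 4 u v$ ($L{\left(v,u \right)} = 4 \left(u v + 0 u\right) = 4 \left(u v + 0\right) = 4 u v$)
$q{\left(V,X \right)} = 35 X$ ($q{\left(V,X \right)} = - 5 \left(4 X \left(-2\right) + X\right) = - 5 \left(- 8 X + X\right) = - 5 \left(- 7 X\right) = 35 X$)
$q{\left(r{\left(-4,-4 \right)},3 \right)} 13 \left(\left(-3\right) 3 - 1\right) = 35 \cdot 3 \cdot 13 \left(\left(-3\right) 3 - 1\right) = 105 \cdot 13 \left(-9 - 1\right) = 1365 \left(-10\right) = -13650$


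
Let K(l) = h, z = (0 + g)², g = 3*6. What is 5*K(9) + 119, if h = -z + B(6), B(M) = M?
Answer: -1471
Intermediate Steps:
g = 18
z = 324 (z = (0 + 18)² = 18² = 324)
h = -318 (h = -1*324 + 6 = -324 + 6 = -318)
K(l) = -318
5*K(9) + 119 = 5*(-318) + 119 = -1590 + 119 = -1471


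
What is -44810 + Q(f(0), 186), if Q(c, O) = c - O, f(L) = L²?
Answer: -44996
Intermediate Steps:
-44810 + Q(f(0), 186) = -44810 + (0² - 1*186) = -44810 + (0 - 186) = -44810 - 186 = -44996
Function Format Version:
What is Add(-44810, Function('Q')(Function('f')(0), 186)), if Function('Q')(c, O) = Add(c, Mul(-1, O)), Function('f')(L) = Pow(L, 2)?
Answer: -44996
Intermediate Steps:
Add(-44810, Function('Q')(Function('f')(0), 186)) = Add(-44810, Add(Pow(0, 2), Mul(-1, 186))) = Add(-44810, Add(0, -186)) = Add(-44810, -186) = -44996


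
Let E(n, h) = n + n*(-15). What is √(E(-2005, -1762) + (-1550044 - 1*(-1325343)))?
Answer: I*√196631 ≈ 443.43*I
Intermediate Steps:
E(n, h) = -14*n (E(n, h) = n - 15*n = -14*n)
√(E(-2005, -1762) + (-1550044 - 1*(-1325343))) = √(-14*(-2005) + (-1550044 - 1*(-1325343))) = √(28070 + (-1550044 + 1325343)) = √(28070 - 224701) = √(-196631) = I*√196631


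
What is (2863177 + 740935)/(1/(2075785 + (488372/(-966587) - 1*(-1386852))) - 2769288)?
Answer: -12062744532470601264/9268639176816081949 ≈ -1.3015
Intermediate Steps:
(2863177 + 740935)/(1/(2075785 + (488372/(-966587) - 1*(-1386852))) - 2769288) = 3604112/(1/(2075785 + (488372*(-1/966587) + 1386852)) - 2769288) = 3604112/(1/(2075785 + (-488372/966587 + 1386852)) - 2769288) = 3604112/(1/(2075785 + 1340512625752/966587) - 2769288) = 3604112/(1/(3346939421547/966587) - 2769288) = 3604112/(966587/3346939421547 - 2769288) = 3604112/(-9268639176816081949/3346939421547) = 3604112*(-3346939421547/9268639176816081949) = -12062744532470601264/9268639176816081949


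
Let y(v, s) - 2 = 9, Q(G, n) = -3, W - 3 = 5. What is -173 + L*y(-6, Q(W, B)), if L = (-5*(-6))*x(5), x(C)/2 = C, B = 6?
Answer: 3127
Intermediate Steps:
W = 8 (W = 3 + 5 = 8)
x(C) = 2*C
y(v, s) = 11 (y(v, s) = 2 + 9 = 11)
L = 300 (L = (-5*(-6))*(2*5) = 30*10 = 300)
-173 + L*y(-6, Q(W, B)) = -173 + 300*11 = -173 + 3300 = 3127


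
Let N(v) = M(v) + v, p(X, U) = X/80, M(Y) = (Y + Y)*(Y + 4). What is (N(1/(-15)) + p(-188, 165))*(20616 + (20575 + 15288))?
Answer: -149499913/900 ≈ -1.6611e+5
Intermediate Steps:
M(Y) = 2*Y*(4 + Y) (M(Y) = (2*Y)*(4 + Y) = 2*Y*(4 + Y))
p(X, U) = X/80 (p(X, U) = X*(1/80) = X/80)
N(v) = v + 2*v*(4 + v) (N(v) = 2*v*(4 + v) + v = v + 2*v*(4 + v))
(N(1/(-15)) + p(-188, 165))*(20616 + (20575 + 15288)) = ((9 + 2/(-15))/(-15) + (1/80)*(-188))*(20616 + (20575 + 15288)) = (-(9 + 2*(-1/15))/15 - 47/20)*(20616 + 35863) = (-(9 - 2/15)/15 - 47/20)*56479 = (-1/15*133/15 - 47/20)*56479 = (-133/225 - 47/20)*56479 = -2647/900*56479 = -149499913/900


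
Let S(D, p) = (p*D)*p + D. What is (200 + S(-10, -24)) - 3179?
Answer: -8749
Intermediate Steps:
S(D, p) = D + D*p² (S(D, p) = (D*p)*p + D = D*p² + D = D + D*p²)
(200 + S(-10, -24)) - 3179 = (200 - 10*(1 + (-24)²)) - 3179 = (200 - 10*(1 + 576)) - 3179 = (200 - 10*577) - 3179 = (200 - 5770) - 3179 = -5570 - 3179 = -8749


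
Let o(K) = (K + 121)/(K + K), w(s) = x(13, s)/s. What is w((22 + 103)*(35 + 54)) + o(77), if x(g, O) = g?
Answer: 100216/77875 ≈ 1.2869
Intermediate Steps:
w(s) = 13/s
o(K) = (121 + K)/(2*K) (o(K) = (121 + K)/((2*K)) = (121 + K)*(1/(2*K)) = (121 + K)/(2*K))
w((22 + 103)*(35 + 54)) + o(77) = 13/(((22 + 103)*(35 + 54))) + (1/2)*(121 + 77)/77 = 13/((125*89)) + (1/2)*(1/77)*198 = 13/11125 + 9/7 = 100216/77875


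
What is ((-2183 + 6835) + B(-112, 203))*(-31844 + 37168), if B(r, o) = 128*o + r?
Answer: 162509776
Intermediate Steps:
B(r, o) = r + 128*o
((-2183 + 6835) + B(-112, 203))*(-31844 + 37168) = ((-2183 + 6835) + (-112 + 128*203))*(-31844 + 37168) = (4652 + (-112 + 25984))*5324 = (4652 + 25872)*5324 = 30524*5324 = 162509776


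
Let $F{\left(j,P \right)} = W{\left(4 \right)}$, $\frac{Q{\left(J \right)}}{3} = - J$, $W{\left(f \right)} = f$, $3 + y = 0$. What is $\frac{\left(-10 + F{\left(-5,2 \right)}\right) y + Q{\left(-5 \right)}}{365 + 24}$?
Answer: $\frac{33}{389} \approx 0.084833$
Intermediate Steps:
$y = -3$ ($y = -3 + 0 = -3$)
$Q{\left(J \right)} = - 3 J$ ($Q{\left(J \right)} = 3 \left(- J\right) = - 3 J$)
$F{\left(j,P \right)} = 4$
$\frac{\left(-10 + F{\left(-5,2 \right)}\right) y + Q{\left(-5 \right)}}{365 + 24} = \frac{\left(-10 + 4\right) \left(-3\right) - -15}{365 + 24} = \frac{\left(-6\right) \left(-3\right) + 15}{389} = \left(18 + 15\right) \frac{1}{389} = 33 \cdot \frac{1}{389} = \frac{33}{389}$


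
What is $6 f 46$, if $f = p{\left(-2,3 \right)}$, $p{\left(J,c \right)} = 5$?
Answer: $1380$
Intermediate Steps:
$f = 5$
$6 f 46 = 6 \cdot 5 \cdot 46 = 30 \cdot 46 = 1380$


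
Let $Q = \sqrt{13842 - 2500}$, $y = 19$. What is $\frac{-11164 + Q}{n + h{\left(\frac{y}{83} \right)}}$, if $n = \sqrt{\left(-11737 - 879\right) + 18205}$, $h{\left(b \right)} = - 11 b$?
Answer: $- \frac{48415477}{9614735} - \frac{173044791 \sqrt{69}}{9614735} + \frac{17347 \sqrt{11342}}{38458940} + \frac{62001 \sqrt{782598}}{38458940} \approx -153.06$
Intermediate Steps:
$n = 9 \sqrt{69}$ ($n = \sqrt{\left(-11737 - 879\right) + 18205} = \sqrt{-12616 + 18205} = \sqrt{5589} = 9 \sqrt{69} \approx 74.76$)
$Q = \sqrt{11342} \approx 106.5$
$\frac{-11164 + Q}{n + h{\left(\frac{y}{83} \right)}} = \frac{-11164 + \sqrt{11342}}{9 \sqrt{69} - 11 \cdot \frac{19}{83}} = \frac{-11164 + \sqrt{11342}}{9 \sqrt{69} - 11 \cdot 19 \cdot \frac{1}{83}} = \frac{-11164 + \sqrt{11342}}{9 \sqrt{69} - \frac{209}{83}} = \frac{-11164 + \sqrt{11342}}{- \frac{209}{83} + 9 \sqrt{69}}$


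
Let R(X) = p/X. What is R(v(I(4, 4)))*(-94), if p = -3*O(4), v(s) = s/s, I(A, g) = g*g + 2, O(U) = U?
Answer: 1128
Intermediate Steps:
I(A, g) = 2 + g**2 (I(A, g) = g**2 + 2 = 2 + g**2)
v(s) = 1
p = -12 (p = -3*4 = -12)
R(X) = -12/X
R(v(I(4, 4)))*(-94) = -12/1*(-94) = -12*1*(-94) = -12*(-94) = 1128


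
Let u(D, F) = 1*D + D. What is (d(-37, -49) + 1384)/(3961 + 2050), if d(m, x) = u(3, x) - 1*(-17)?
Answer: 1407/6011 ≈ 0.23407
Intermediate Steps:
u(D, F) = 2*D (u(D, F) = D + D = 2*D)
d(m, x) = 23 (d(m, x) = 2*3 - 1*(-17) = 6 + 17 = 23)
(d(-37, -49) + 1384)/(3961 + 2050) = (23 + 1384)/(3961 + 2050) = 1407/6011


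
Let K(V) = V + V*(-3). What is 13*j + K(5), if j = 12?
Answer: 146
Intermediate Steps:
K(V) = -2*V (K(V) = V - 3*V = -2*V)
13*j + K(5) = 13*12 - 2*5 = 156 - 10 = 146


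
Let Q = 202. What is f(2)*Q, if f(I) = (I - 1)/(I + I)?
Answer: 101/2 ≈ 50.500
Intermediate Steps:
f(I) = (-1 + I)/(2*I) (f(I) = (-1 + I)/((2*I)) = (-1 + I)*(1/(2*I)) = (-1 + I)/(2*I))
f(2)*Q = ((½)*(-1 + 2)/2)*202 = ((½)*(½)*1)*202 = (¼)*202 = 101/2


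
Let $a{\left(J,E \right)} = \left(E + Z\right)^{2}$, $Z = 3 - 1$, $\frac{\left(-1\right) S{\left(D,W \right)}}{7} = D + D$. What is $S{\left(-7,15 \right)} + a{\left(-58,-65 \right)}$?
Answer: $4067$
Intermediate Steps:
$S{\left(D,W \right)} = - 14 D$ ($S{\left(D,W \right)} = - 7 \left(D + D\right) = - 7 \cdot 2 D = - 14 D$)
$Z = 2$ ($Z = 3 - 1 = 2$)
$a{\left(J,E \right)} = \left(2 + E\right)^{2}$ ($a{\left(J,E \right)} = \left(E + 2\right)^{2} = \left(2 + E\right)^{2}$)
$S{\left(-7,15 \right)} + a{\left(-58,-65 \right)} = \left(-14\right) \left(-7\right) + \left(2 - 65\right)^{2} = 98 + \left(-63\right)^{2} = 98 + 3969 = 4067$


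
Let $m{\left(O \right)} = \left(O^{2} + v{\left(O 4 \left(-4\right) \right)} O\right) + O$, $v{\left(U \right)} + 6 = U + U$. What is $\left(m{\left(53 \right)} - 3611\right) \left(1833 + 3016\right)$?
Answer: $-441040795$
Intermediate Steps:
$v{\left(U \right)} = -6 + 2 U$ ($v{\left(U \right)} = -6 + \left(U + U\right) = -6 + 2 U$)
$m{\left(O \right)} = O + O^{2} + O \left(-6 - 32 O\right)$ ($m{\left(O \right)} = \left(O^{2} + \left(-6 + 2 O 4 \left(-4\right)\right) O\right) + O = \left(O^{2} + \left(-6 + 2 \cdot 4 O \left(-4\right)\right) O\right) + O = \left(O^{2} + \left(-6 + 2 \left(- 16 O\right)\right) O\right) + O = \left(O^{2} + \left(-6 - 32 O\right) O\right) + O = \left(O^{2} + O \left(-6 - 32 O\right)\right) + O = O + O^{2} + O \left(-6 - 32 O\right)$)
$\left(m{\left(53 \right)} - 3611\right) \left(1833 + 3016\right) = \left(53 \left(-5 - 1643\right) - 3611\right) \left(1833 + 3016\right) = \left(53 \left(-5 - 1643\right) - 3611\right) 4849 = \left(53 \left(-1648\right) - 3611\right) 4849 = \left(-87344 - 3611\right) 4849 = \left(-90955\right) 4849 = -441040795$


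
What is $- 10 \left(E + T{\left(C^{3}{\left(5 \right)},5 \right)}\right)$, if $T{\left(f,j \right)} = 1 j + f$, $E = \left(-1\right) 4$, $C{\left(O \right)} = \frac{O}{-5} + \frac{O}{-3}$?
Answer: $\frac{4850}{27} \approx 179.63$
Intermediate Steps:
$C{\left(O \right)} = - \frac{8 O}{15}$ ($C{\left(O \right)} = O \left(- \frac{1}{5}\right) + O \left(- \frac{1}{3}\right) = - \frac{O}{5} - \frac{O}{3} = - \frac{8 O}{15}$)
$E = -4$
$T{\left(f,j \right)} = f + j$ ($T{\left(f,j \right)} = j + f = f + j$)
$- 10 \left(E + T{\left(C^{3}{\left(5 \right)},5 \right)}\right) = - 10 \left(-4 + \left(\left(\left(- \frac{8}{15}\right) 5\right)^{3} + 5\right)\right) = - 10 \left(-4 + \left(\left(- \frac{8}{3}\right)^{3} + 5\right)\right) = - 10 \left(-4 + \left(- \frac{512}{27} + 5\right)\right) = - 10 \left(-4 - \frac{377}{27}\right) = \left(-10\right) \left(- \frac{485}{27}\right) = \frac{4850}{27}$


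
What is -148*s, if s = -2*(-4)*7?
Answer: -8288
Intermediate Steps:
s = 56 (s = 8*7 = 56)
-148*s = -148*56 = -8288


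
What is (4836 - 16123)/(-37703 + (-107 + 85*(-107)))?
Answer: 11287/46905 ≈ 0.24064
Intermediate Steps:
(4836 - 16123)/(-37703 + (-107 + 85*(-107))) = -11287/(-37703 + (-107 - 9095)) = -11287/(-37703 - 9202) = -11287/(-46905) = -11287*(-1/46905) = 11287/46905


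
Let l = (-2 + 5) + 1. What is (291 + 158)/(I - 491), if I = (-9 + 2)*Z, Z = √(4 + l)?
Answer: -220459/240689 + 6286*√2/240689 ≈ -0.87901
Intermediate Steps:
l = 4 (l = 3 + 1 = 4)
Z = 2*√2 (Z = √(4 + 4) = √8 = 2*√2 ≈ 2.8284)
I = -14*√2 (I = (-9 + 2)*(2*√2) = -14*√2 ≈ -19.799)
(291 + 158)/(I - 491) = (291 + 158)/(-14*√2 - 491) = 449/(-491 - 14*√2)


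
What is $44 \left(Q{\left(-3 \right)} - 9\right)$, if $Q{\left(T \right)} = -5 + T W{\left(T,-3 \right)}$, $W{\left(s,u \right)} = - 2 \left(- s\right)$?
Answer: $176$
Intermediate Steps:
$W{\left(s,u \right)} = 2 s$
$Q{\left(T \right)} = -5 + 2 T^{2}$ ($Q{\left(T \right)} = -5 + T 2 T = -5 + 2 T^{2}$)
$44 \left(Q{\left(-3 \right)} - 9\right) = 44 \left(\left(-5 + 2 \left(-3\right)^{2}\right) - 9\right) = 44 \left(\left(-5 + 2 \cdot 9\right) - 9\right) = 44 \left(\left(-5 + 18\right) - 9\right) = 44 \left(13 - 9\right) = 44 \cdot 4 = 176$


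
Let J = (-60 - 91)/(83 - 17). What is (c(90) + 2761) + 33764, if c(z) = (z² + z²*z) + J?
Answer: 51059099/66 ≈ 7.7362e+5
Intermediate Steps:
J = -151/66 ≈ -2.2879
c(z) = -151/66 + z² + z³ (c(z) = (z² + z²*z) - 151/66 = (z² + z³) - 151/66 = -151/66 + z² + z³)
(c(90) + 2761) + 33764 = ((-151/66 + 90² + 90³) + 2761) + 33764 = ((-151/66 + 8100 + 729000) + 2761) + 33764 = (48648449/66 + 2761) + 33764 = 48830675/66 + 33764 = 51059099/66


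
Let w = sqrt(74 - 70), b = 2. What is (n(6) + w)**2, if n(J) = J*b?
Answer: 196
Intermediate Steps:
n(J) = 2*J (n(J) = J*2 = 2*J)
w = 2 (w = sqrt(4) = 2)
(n(6) + w)**2 = (2*6 + 2)**2 = (12 + 2)**2 = 14**2 = 196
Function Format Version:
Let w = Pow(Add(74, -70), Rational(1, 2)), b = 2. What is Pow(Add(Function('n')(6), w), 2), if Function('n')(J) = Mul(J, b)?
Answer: 196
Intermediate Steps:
Function('n')(J) = Mul(2, J) (Function('n')(J) = Mul(J, 2) = Mul(2, J))
w = 2 (w = Pow(4, Rational(1, 2)) = 2)
Pow(Add(Function('n')(6), w), 2) = Pow(Add(Mul(2, 6), 2), 2) = Pow(Add(12, 2), 2) = Pow(14, 2) = 196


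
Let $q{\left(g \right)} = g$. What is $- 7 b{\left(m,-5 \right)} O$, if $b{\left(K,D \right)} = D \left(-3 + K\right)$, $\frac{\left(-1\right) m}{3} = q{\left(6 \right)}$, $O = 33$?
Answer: $-24255$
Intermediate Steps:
$m = -18$ ($m = \left(-3\right) 6 = -18$)
$- 7 b{\left(m,-5 \right)} O = - 7 \left(- 5 \left(-3 - 18\right)\right) 33 = - 7 \left(\left(-5\right) \left(-21\right)\right) 33 = \left(-7\right) 105 \cdot 33 = \left(-735\right) 33 = -24255$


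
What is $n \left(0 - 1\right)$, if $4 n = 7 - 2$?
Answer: $- \frac{5}{4} \approx -1.25$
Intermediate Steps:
$n = \frac{5}{4}$ ($n = \frac{7 - 2}{4} = \frac{1}{4} \cdot 5 = \frac{5}{4} \approx 1.25$)
$n \left(0 - 1\right) = \frac{5 \left(0 - 1\right)}{4} = \frac{5}{4} \left(-1\right) = - \frac{5}{4}$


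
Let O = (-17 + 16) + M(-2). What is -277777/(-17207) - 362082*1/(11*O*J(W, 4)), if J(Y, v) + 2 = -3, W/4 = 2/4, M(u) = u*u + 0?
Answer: 2092059393/946385 ≈ 2210.6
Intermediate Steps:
M(u) = u² (M(u) = u² + 0 = u²)
W = 2 (W = 4*(2/4) = 4*(2*(¼)) = 4*(½) = 2)
J(Y, v) = -5 (J(Y, v) = -2 - 3 = -5)
O = 3 (O = (-17 + 16) + (-2)² = -1 + 4 = 3)
-277777/(-17207) - 362082*1/(11*O*J(W, 4)) = -277777/(-17207) - 362082/((3*(-5))*11) = -277777*(-1/17207) - 362082/((-15*11)) = 277777/17207 - 362082/(-165) = 277777/17207 - 362082*(-1/165) = 277777/17207 + 120694/55 = 2092059393/946385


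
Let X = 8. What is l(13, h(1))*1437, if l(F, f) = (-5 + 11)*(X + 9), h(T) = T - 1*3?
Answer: 146574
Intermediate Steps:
h(T) = -3 + T (h(T) = T - 3 = -3 + T)
l(F, f) = 102 (l(F, f) = (-5 + 11)*(8 + 9) = 6*17 = 102)
l(13, h(1))*1437 = 102*1437 = 146574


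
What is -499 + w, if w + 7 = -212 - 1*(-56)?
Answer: -662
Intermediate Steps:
w = -163 (w = -7 + (-212 - 1*(-56)) = -7 + (-212 + 56) = -7 - 156 = -163)
-499 + w = -499 - 163 = -662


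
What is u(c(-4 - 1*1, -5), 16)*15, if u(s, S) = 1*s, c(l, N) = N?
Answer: -75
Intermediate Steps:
u(s, S) = s
u(c(-4 - 1*1, -5), 16)*15 = -5*15 = -75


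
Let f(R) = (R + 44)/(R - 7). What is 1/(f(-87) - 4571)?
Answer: -94/429631 ≈ -0.00021879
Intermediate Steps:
f(R) = (44 + R)/(-7 + R)
1/(f(-87) - 4571) = 1/((44 - 87)/(-7 - 87) - 4571) = 1/(-43/(-94) - 4571) = 1/(-1/94*(-43) - 4571) = 1/(43/94 - 4571) = 1/(-429631/94) = -94/429631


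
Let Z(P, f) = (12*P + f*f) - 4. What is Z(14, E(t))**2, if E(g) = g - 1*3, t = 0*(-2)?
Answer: 29929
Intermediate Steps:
t = 0
E(g) = -3 + g (E(g) = g - 3 = -3 + g)
Z(P, f) = -4 + f**2 + 12*P (Z(P, f) = (12*P + f**2) - 4 = (f**2 + 12*P) - 4 = -4 + f**2 + 12*P)
Z(14, E(t))**2 = (-4 + (-3 + 0)**2 + 12*14)**2 = (-4 + (-3)**2 + 168)**2 = (-4 + 9 + 168)**2 = 173**2 = 29929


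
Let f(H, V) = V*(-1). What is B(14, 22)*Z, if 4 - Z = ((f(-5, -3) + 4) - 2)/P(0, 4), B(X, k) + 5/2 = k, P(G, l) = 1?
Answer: -39/2 ≈ -19.500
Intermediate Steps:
f(H, V) = -V
B(X, k) = -5/2 + k
Z = -1 (Z = 4 - ((-1*(-3) + 4) - 2)/1 = 4 - ((3 + 4) - 2) = 4 - (7 - 2) = 4 - 5 = -1)
B(14, 22)*Z = (-5/2 + 22)*(-1) = (39/2)*(-1) = -39/2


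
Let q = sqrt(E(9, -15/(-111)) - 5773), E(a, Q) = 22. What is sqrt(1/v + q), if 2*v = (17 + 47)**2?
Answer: sqrt(2 + 36864*I*sqrt(71))/64 ≈ 6.1578 + 6.1577*I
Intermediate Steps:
v = 2048 (v = (17 + 47)**2/2 = (1/2)*64**2 = (1/2)*4096 = 2048)
q = 9*I*sqrt(71) (q = sqrt(22 - 5773) = sqrt(-5751) = 9*I*sqrt(71) ≈ 75.835*I)
sqrt(1/v + q) = sqrt(1/2048 + 9*I*sqrt(71))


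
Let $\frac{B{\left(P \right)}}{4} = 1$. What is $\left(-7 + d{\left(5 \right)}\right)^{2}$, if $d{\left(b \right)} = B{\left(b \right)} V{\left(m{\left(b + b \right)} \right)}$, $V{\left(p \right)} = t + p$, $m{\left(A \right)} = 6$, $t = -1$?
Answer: $169$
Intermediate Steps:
$B{\left(P \right)} = 4$ ($B{\left(P \right)} = 4 \cdot 1 = 4$)
$V{\left(p \right)} = -1 + p$
$d{\left(b \right)} = 20$ ($d{\left(b \right)} = 4 \left(-1 + 6\right) = 4 \cdot 5 = 20$)
$\left(-7 + d{\left(5 \right)}\right)^{2} = \left(-7 + 20\right)^{2} = 13^{2} = 169$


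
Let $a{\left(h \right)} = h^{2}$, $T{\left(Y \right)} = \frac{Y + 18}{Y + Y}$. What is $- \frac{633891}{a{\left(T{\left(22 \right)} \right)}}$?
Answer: $- \frac{76700811}{100} \approx -7.6701 \cdot 10^{5}$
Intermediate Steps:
$T{\left(Y \right)} = \frac{18 + Y}{2 Y}$
$- \frac{633891}{a{\left(T{\left(22 \right)} \right)}} = - \frac{633891}{\left(\frac{18 + 22}{2 \cdot 22}\right)^{2}} = - \frac{633891}{\left(\frac{1}{2} \cdot \frac{1}{22} \cdot 40\right)^{2}} = - \frac{633891}{\left(\frac{10}{11}\right)^{2}} = - \frac{633891}{\frac{100}{121}} = \left(-633891\right) \frac{121}{100} = - \frac{76700811}{100}$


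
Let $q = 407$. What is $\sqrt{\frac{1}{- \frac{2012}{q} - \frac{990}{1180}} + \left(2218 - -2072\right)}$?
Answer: $\frac{8 \sqrt{5169395018579}}{277709} \approx 65.497$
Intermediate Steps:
$\sqrt{\frac{1}{- \frac{2012}{q} - \frac{990}{1180}} + \left(2218 - -2072\right)} = \sqrt{\frac{1}{- \frac{2012}{407} - \frac{990}{1180}} + \left(2218 - -2072\right)} = \sqrt{\frac{1}{\left(-2012\right) \frac{1}{407} - \frac{99}{118}} + \left(2218 + 2072\right)} = \sqrt{\frac{1}{- \frac{2012}{407} - \frac{99}{118}} + 4290} = \sqrt{\frac{1}{- \frac{277709}{48026}} + 4290} = \sqrt{- \frac{48026}{277709} + 4290} = \sqrt{\frac{1191323584}{277709}} = \frac{8 \sqrt{5169395018579}}{277709}$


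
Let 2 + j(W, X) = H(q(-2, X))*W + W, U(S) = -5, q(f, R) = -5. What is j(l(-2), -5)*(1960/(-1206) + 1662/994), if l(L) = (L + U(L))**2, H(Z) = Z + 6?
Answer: 449056/99897 ≈ 4.4952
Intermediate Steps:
H(Z) = 6 + Z
l(L) = (-5 + L)**2 (l(L) = (L - 5)**2 = (-5 + L)**2)
j(W, X) = -2 + 2*W (j(W, X) = -2 + ((6 - 5)*W + W) = -2 + (1*W + W) = -2 + (W + W) = -2 + 2*W)
j(l(-2), -5)*(1960/(-1206) + 1662/994) = (-2 + 2*(-5 - 2)**2)*(1960/(-1206) + 1662/994) = (-2 + 2*(-7)**2)*(1960*(-1/1206) + 1662*(1/994)) = (-2 + 2*49)*(-980/603 + 831/497) = (-2 + 98)*(14033/299691) = 96*(14033/299691) = 449056/99897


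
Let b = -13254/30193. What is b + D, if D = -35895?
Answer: -1083790989/30193 ≈ -35895.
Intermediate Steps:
b = -13254/30193 (b = -13254*1/30193 = -13254/30193 ≈ -0.43898)
b + D = -13254/30193 - 35895 = -1083790989/30193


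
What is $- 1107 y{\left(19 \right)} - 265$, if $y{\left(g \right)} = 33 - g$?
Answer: $-15763$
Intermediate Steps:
$- 1107 y{\left(19 \right)} - 265 = - 1107 \left(33 - 19\right) - 265 = \left(-1107\right) 14 - 265 = -15498 - 265 = -15763$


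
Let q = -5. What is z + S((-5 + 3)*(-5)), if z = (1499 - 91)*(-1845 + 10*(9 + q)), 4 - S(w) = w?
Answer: -2541446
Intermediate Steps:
S(w) = 4 - w
z = -2541440 (z = (1499 - 91)*(-1845 + 10*(9 - 5)) = 1408*(-1845 + 10*4) = 1408*(-1845 + 40) = 1408*(-1805) = -2541440)
z + S((-5 + 3)*(-5)) = -2541440 + (4 - (-5 + 3)*(-5)) = -2541440 + (4 - (-2)*(-5)) = -2541440 + (4 - 1*10) = -2541440 + (4 - 10) = -2541440 - 6 = -2541446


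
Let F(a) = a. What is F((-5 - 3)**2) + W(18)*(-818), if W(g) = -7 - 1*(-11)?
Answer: -3208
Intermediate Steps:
W(g) = 4 (W(g) = -7 + 11 = 4)
F((-5 - 3)**2) + W(18)*(-818) = (-5 - 3)**2 + 4*(-818) = (-8)**2 - 3272 = 64 - 3272 = -3208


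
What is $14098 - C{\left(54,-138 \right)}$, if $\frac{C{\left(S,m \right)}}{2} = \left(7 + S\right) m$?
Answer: $30934$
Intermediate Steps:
$C{\left(S,m \right)} = 2 m \left(7 + S\right)$ ($C{\left(S,m \right)} = 2 \left(7 + S\right) m = 2 m \left(7 + S\right)$)
$14098 - C{\left(54,-138 \right)} = 14098 - 2 \left(-138\right) \left(7 + 54\right) = 14098 - 2 \left(-138\right) 61 = 14098 - -16836 = 14098 + 16836 = 30934$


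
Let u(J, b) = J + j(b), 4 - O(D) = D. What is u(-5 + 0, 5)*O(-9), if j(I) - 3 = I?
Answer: 39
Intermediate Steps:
j(I) = 3 + I
O(D) = 4 - D
u(J, b) = 3 + J + b (u(J, b) = J + (3 + b) = 3 + J + b)
u(-5 + 0, 5)*O(-9) = (3 + (-5 + 0) + 5)*(4 - 1*(-9)) = (3 - 5 + 5)*(4 + 9) = 3*13 = 39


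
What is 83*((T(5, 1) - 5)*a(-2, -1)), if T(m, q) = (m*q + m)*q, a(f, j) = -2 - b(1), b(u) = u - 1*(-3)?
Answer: -2490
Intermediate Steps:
b(u) = 3 + u (b(u) = u + 3 = 3 + u)
a(f, j) = -6 (a(f, j) = -2 - (3 + 1) = -2 - 1*4 = -2 - 4 = -6)
T(m, q) = q*(m + m*q) (T(m, q) = (m + m*q)*q = q*(m + m*q))
83*((T(5, 1) - 5)*a(-2, -1)) = 83*((5*1*(1 + 1) - 5)*(-6)) = 83*((5*1*2 - 5)*(-6)) = 83*((10 - 5)*(-6)) = 83*(5*(-6)) = 83*(-30) = -2490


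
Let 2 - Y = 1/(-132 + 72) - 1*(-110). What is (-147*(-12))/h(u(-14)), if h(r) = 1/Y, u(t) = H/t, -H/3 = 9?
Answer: -952413/5 ≈ -1.9048e+5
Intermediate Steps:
H = -27 (H = -3*9 = -27)
u(t) = -27/t
Y = -6479/60 (Y = 2 - (1/(-132 + 72) - 1*(-110)) = 2 - (1/(-60) + 110) = 2 - (-1/60 + 110) = 2 - 1*6599/60 = 2 - 6599/60 = -6479/60 ≈ -107.98)
h(r) = -60/6479 (h(r) = 1/(-6479/60) = -60/6479)
(-147*(-12))/h(u(-14)) = (-147*(-12))/(-60/6479) = 1764*(-6479/60) = -952413/5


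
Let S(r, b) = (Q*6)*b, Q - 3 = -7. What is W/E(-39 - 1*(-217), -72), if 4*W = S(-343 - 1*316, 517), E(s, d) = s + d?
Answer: -1551/53 ≈ -29.264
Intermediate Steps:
E(s, d) = d + s
Q = -4 (Q = 3 - 7 = -4)
S(r, b) = -24*b (S(r, b) = (-4*6)*b = -24*b)
W = -3102 (W = (-24*517)/4 = (1/4)*(-12408) = -3102)
W/E(-39 - 1*(-217), -72) = -3102/(-72 + (-39 - 1*(-217))) = -3102/(-72 + (-39 + 217)) = -3102/(-72 + 178) = -3102/106 = -3102*1/106 = -1551/53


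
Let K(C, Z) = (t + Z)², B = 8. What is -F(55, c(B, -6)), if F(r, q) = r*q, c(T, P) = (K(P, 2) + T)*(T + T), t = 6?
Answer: -63360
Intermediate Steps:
K(C, Z) = (6 + Z)²
c(T, P) = 2*T*(64 + T) (c(T, P) = ((6 + 2)² + T)*(T + T) = (8² + T)*(2*T) = (64 + T)*(2*T) = 2*T*(64 + T))
F(r, q) = q*r
-F(55, c(B, -6)) = -2*8*(64 + 8)*55 = -2*8*72*55 = -1152*55 = -1*63360 = -63360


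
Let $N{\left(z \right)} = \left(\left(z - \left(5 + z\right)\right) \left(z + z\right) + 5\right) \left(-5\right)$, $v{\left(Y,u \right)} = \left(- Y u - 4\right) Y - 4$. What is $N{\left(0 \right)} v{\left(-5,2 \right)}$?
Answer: $850$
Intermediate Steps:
$v{\left(Y,u \right)} = -4 + Y \left(-4 - Y u\right)$ ($v{\left(Y,u \right)} = \left(- Y u - 4\right) Y - 4 = \left(-4 - Y u\right) Y - 4 = Y \left(-4 - Y u\right) - 4 = -4 + Y \left(-4 - Y u\right)$)
$N{\left(z \right)} = -25 + 50 z$ ($N{\left(z \right)} = \left(- 5 \cdot 2 z + 5\right) \left(-5\right) = \left(- 10 z + 5\right) \left(-5\right) = \left(5 - 10 z\right) \left(-5\right) = -25 + 50 z$)
$N{\left(0 \right)} v{\left(-5,2 \right)} = \left(-25 + 50 \cdot 0\right) \left(-4 - -20 - 2 \left(-5\right)^{2}\right) = \left(-25 + 0\right) \left(-4 + 20 - 2 \cdot 25\right) = - 25 \left(-4 + 20 - 50\right) = \left(-25\right) \left(-34\right) = 850$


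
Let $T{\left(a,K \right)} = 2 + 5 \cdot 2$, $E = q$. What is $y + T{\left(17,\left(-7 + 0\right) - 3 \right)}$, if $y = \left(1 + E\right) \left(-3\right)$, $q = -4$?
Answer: $21$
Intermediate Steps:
$E = -4$
$T{\left(a,K \right)} = 12$ ($T{\left(a,K \right)} = 2 + 10 = 12$)
$y = 9$ ($y = \left(1 - 4\right) \left(-3\right) = \left(-3\right) \left(-3\right) = 9$)
$y + T{\left(17,\left(-7 + 0\right) - 3 \right)} = 9 + 12 = 21$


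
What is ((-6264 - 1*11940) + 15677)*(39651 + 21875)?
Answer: -155476202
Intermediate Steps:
((-6264 - 1*11940) + 15677)*(39651 + 21875) = ((-6264 - 11940) + 15677)*61526 = (-18204 + 15677)*61526 = -2527*61526 = -155476202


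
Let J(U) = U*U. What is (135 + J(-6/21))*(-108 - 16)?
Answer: -820756/49 ≈ -16750.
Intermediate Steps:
J(U) = U**2
(135 + J(-6/21))*(-108 - 16) = (135 + (-6/21)**2)*(-108 - 16) = (135 + (-6*1/21)**2)*(-124) = (135 + (-2/7)**2)*(-124) = (135 + 4/49)*(-124) = (6619/49)*(-124) = -820756/49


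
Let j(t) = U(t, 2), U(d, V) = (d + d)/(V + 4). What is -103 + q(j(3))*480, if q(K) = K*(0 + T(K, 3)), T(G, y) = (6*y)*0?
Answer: -103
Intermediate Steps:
T(G, y) = 0
U(d, V) = 2*d/(4 + V) (U(d, V) = (2*d)/(4 + V) = 2*d/(4 + V))
j(t) = t/3 (j(t) = 2*t/(4 + 2) = 2*t/6 = 2*t*(⅙) = t/3)
q(K) = 0 (q(K) = K*(0 + 0) = K*0 = 0)
-103 + q(j(3))*480 = -103 + 0*480 = -103 + 0 = -103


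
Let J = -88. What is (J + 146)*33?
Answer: 1914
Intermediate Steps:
(J + 146)*33 = (-88 + 146)*33 = 58*33 = 1914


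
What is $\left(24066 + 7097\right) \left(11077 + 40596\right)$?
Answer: $1610285699$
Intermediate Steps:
$\left(24066 + 7097\right) \left(11077 + 40596\right) = 31163 \cdot 51673 = 1610285699$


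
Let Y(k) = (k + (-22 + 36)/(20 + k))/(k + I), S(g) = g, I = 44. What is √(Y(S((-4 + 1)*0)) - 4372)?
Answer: I*√211604030/220 ≈ 66.121*I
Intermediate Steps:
Y(k) = (k + 14/(20 + k))/(44 + k) (Y(k) = (k + (-22 + 36)/(20 + k))/(k + 44) = (k + 14/(20 + k))/(44 + k))
√(Y(S((-4 + 1)*0)) - 4372) = √((14 + ((-4 + 1)*0)² + 20*((-4 + 1)*0))/(880 + ((-4 + 1)*0)² + 64*((-4 + 1)*0)) - 4372) = √((14 + (-3*0)² + 20*(-3*0))/(880 + (-3*0)² + 64*(-3*0)) - 4372) = √((14 + 0² + 20*0)/(880 + 0² + 64*0) - 4372) = √((14 + 0 + 0)/(880 + 0 + 0) - 4372) = √(14/880 - 4372) = √((1/880)*14 - 4372) = √(7/440 - 4372) = √(-1923673/440) = I*√211604030/220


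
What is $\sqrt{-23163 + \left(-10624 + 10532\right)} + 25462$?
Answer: $25462 + i \sqrt{23255} \approx 25462.0 + 152.5 i$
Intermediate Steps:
$\sqrt{-23163 + \left(-10624 + 10532\right)} + 25462 = \sqrt{-23163 - 92} + 25462 = \sqrt{-23255} + 25462 = i \sqrt{23255} + 25462 = 25462 + i \sqrt{23255}$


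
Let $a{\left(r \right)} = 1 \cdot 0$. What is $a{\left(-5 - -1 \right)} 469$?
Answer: $0$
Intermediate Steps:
$a{\left(r \right)} = 0$
$a{\left(-5 - -1 \right)} 469 = 0 \cdot 469 = 0$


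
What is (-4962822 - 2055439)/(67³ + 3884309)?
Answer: -7018261/4185072 ≈ -1.6770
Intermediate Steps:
(-4962822 - 2055439)/(67³ + 3884309) = -7018261/(300763 + 3884309) = -7018261/4185072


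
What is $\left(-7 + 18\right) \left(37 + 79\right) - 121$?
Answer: $1155$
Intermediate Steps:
$\left(-7 + 18\right) \left(37 + 79\right) - 121 = 11 \cdot 116 - 121 = 1276 - 121 = 1155$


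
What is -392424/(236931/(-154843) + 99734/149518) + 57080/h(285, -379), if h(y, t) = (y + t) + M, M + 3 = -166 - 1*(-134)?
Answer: 146358341861083178/322215192123 ≈ 4.5423e+5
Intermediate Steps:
M = -35 (M = -3 + (-166 - 1*(-134)) = -3 + (-166 + 134) = -3 - 32 = -35)
h(y, t) = -35 + t + y (h(y, t) = (y + t) - 35 = (t + y) - 35 = -35 + t + y)
-392424/(236931/(-154843) + 99734/149518) + 57080/h(285, -379) = -392424/(236931/(-154843) + 99734/149518) + 57080/(-35 - 379 + 285) = -392424/(236931*(-1/154843) + 99734*(1/149518)) + 57080/(-129) = -392424/(-236931/154843 + 49867/74759) + 57080*(-1/129) = -392424/(-9991168748/11575907837) - 57080/129 = -392424*(-11575907837/9991168748) - 57080/129 = 1135666014256722/2497792187 - 57080/129 = 146358341861083178/322215192123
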